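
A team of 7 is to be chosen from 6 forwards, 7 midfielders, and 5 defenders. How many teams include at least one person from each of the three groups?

Total 7-person selections from all 18: C(18,7) = 31824.
Subtract selections that omit an entire group: no forwards → C(12,7) = 792; no midfielders → C(11,7) = 330; no defenders → C(13,7) = 1716.
Add back selections omitting two groups (i.e. drawn from a single group): C(6,7) + C(7,7) + C(5,7) = 1.
By inclusion–exclusion: 31824 − 2838 + 1 = 28987.

28987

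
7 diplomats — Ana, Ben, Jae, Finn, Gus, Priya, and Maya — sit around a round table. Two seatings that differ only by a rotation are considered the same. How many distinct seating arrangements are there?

Fix one person's seat to break rotational symmetry; the remaining 6 people can be arranged in (6)! = 720 ways.

720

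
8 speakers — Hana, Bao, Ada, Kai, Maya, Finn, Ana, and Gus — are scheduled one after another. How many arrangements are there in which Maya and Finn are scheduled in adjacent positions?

10080

Place the 6 others and the Maya-Finn pair as 7 objects in a line; the pair has 2 internal arrangements.
That gives 2 × 7! = 2 × 5040 = 10080.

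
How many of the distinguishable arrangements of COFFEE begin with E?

With the first slot taken by E, it remains to arrange the other 5 letters (COFFE).
Those 5 letters have F appearing twice, giving (5)!/(2!) = 60.

60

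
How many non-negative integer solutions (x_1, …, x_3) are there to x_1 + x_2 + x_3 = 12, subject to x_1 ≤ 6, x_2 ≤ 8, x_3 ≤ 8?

50

Ignoring the caps, the number of non-negative solutions to x_1+…+x_3 = 12 is C(14,2) = 91.
Subtract solutions that violate a single cap (substitute x_i' = x_i − (cap_i+1)): x_1 ≥ 7 gives C(7,2) = 21; x_2 ≥ 9 gives C(5,2) = 10; x_3 ≥ 9 gives C(5,2) = 10. Together 41.
No two caps can be exceeded simultaneously, so the pair terms are all 0.
By inclusion–exclusion the count is 91 − 41 + 0 = 50.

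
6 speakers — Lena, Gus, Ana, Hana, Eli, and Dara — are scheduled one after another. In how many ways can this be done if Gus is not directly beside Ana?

480

There are 6! = 720 arrangements in all. If Gus and Ana are adjacent, merging them into one block gives 2·(5)! = 240 arrangements.
Complementary counting: 720 − 240 = 480.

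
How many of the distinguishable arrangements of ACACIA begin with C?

20

With the first slot taken by C, it remains to arrange the other 5 letters (AACIA).
Those 5 letters have A appearing 3 times, giving (5)!/(3!) = 20.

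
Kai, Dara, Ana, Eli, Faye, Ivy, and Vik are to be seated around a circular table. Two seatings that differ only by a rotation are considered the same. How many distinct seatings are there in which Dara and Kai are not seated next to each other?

All circular seatings of 7 people number (6)! = 720.
Those with Dara next to Kai: fuse the pair into one unit and seat 6 units around a circle — 2·(5)! = 240.
Subtracting, 720 − 240 = 480.

480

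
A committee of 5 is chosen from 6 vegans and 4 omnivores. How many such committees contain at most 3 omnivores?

Split by how many omnivores are chosen (0 through 3).
Sum: C(4,0)·C(6,5) + C(4,1)·C(6,4) + C(4,2)·C(6,3) + C(4,3)·C(6,2) = 6 + 60 + 120 + 60 = 246.

246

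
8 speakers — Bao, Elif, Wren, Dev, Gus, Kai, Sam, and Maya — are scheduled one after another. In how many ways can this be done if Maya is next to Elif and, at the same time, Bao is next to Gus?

2880

Treat {Maya,Elif} as one block (2 orders) and {Bao,Gus} as another (2 orders).
That leaves 6 units to arrange: 2 × 2 × 6! = 4 × 720 = 2880.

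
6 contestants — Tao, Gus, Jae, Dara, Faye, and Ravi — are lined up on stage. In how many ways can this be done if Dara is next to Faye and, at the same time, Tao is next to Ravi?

Treat {Dara,Faye} as one block (2 orders) and {Tao,Ravi} as another (2 orders).
That leaves 4 units to arrange: 2 × 2 × 4! = 4 × 24 = 96.

96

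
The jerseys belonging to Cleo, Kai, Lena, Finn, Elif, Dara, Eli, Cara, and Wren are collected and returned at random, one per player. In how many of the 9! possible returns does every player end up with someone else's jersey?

This is the derangement count D_9: permutations of 9 items with no fixed point.
By inclusion–exclusion this is Σ_{j=0}^{9} (−1)^j C(9,j)·(9−j)!.
Computing: 362880 − 362880 + 181440 − 60480 + 15120 − 3024 + 504 − 72 + 9 − 1 = 133496.

133496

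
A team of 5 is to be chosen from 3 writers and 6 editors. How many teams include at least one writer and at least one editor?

120

Unrestricted: C(9,5) = 126 ways to pick any 5 of the 9.
Selections missing a whole group: no writers → C(6,5) = 6; no editors → C(3,5) = 0.
Both groups omitted at once is impossible, so 126 − 6 = 120.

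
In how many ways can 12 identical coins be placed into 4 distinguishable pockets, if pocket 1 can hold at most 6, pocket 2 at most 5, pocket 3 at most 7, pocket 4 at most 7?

Ignoring the caps, the number of non-negative solutions to x_1+…+x_4 = 12 is C(15,3) = 455.
Subtract solutions that violate a single cap (substitute x_i' = x_i − (cap_i+1)): x_1 ≥ 7 gives C(8,3) = 56; x_2 ≥ 6 gives C(9,3) = 84; x_3 ≥ 8 gives C(7,3) = 35; x_4 ≥ 8 gives C(7,3) = 35. Together 210.
No two caps can be exceeded simultaneously, so the pair terms are all 0.
By inclusion–exclusion the count is 455 − 210 + 0 = 245.

245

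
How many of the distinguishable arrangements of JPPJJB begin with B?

With the first slot taken by B, it remains to arrange the other 5 letters (JPPJJ).
Those 5 letters have J appearing 3 times and P appearing twice, giving (5)!/(3!·2!) = 10.

10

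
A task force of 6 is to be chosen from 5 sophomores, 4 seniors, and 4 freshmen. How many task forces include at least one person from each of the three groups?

Total 6-person selections from all 13: C(13,6) = 1716.
Selections missing a whole group: no sophomores → C(8,6) = 28; no seniors → C(9,6) = 84; no freshmen → C(9,6) = 84.
Add back selections omitting two groups (i.e. drawn from a single group): C(5,6) + C(4,6) + C(4,6) = 0.
By inclusion–exclusion: 1716 − 196 + 0 = 1520.

1520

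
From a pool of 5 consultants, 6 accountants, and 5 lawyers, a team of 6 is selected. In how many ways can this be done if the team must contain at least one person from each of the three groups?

6875

Unrestricted: C(16,6) = 8008 ways to pick any 6 of the 16.
Subtract selections that omit an entire group: no consultants → C(11,6) = 462; no accountants → C(10,6) = 210; no lawyers → C(11,6) = 462.
Add back selections omitting two groups (i.e. drawn from a single group): C(5,6) + C(6,6) + C(5,6) = 1.
By inclusion–exclusion: 8008 − 1134 + 1 = 6875.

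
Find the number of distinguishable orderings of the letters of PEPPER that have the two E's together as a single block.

Treat the 2 copies of E as a single block. The multiset to arrange is then {EE, P, P, P, R}, 5 items in all.
That gives (5)!/(3!) = 20 arrangements.

20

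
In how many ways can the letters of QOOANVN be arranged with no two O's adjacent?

Total arrangements of QOOANVN: 7!/(2!·2!) = 1260.
Arrangements with the O's together: treat OO as one letter, giving (6)!/(2!) = 360.
Subtracting, 1260 − 360 = 900 arrangements keep the O's apart.

900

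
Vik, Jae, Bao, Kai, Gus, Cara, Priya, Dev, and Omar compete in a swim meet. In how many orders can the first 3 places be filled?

504

There are 9 choices for 1st place, 8 for 2nd, and 7 for 3rd.
That gives 9 × 8 × 7 = 504.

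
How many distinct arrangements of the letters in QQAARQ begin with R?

10

Fix R in the first position and arrange the remaining 5 letters.
Those 5 letters have A appearing twice and Q appearing 3 times, giving (5)!/(3!·2!) = 10.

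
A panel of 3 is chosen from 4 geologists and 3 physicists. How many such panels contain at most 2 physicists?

34

Split by how many physicists are chosen (0 through 2).
Sum: C(3,0)·C(4,3) + C(3,1)·C(4,2) + C(3,2)·C(4,1) = 4 + 18 + 12 = 34.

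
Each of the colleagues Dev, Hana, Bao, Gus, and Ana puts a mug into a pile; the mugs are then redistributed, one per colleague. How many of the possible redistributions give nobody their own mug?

Let Aᵢ be the assignments in which colleague i gets their own mug. We want the size of the complement of A₁∪…∪A_5.
By inclusion–exclusion this is Σ_{j=0}^{5} (−1)^j C(5,j)·(5−j)!.
Computing: 120 − 120 + 60 − 20 + 5 − 1 = 44.

44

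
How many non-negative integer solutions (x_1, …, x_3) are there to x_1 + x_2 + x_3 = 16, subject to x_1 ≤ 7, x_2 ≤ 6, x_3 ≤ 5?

Without the upper bounds there are C(18,2) = 153 ways to split 16 among 3 variables.
Subtract solutions that violate a single cap (substitute x_i' = x_i − (cap_i+1)): x_1 ≥ 8 gives C(10,2) = 45; x_2 ≥ 7 gives C(11,2) = 55; x_3 ≥ 6 gives C(12,2) = 66. Together 166.
Add back pairs where two caps are both exceeded: 3 + 6 + 10 = 19.
By inclusion–exclusion the count is 153 − 166 + 19 = 6.

6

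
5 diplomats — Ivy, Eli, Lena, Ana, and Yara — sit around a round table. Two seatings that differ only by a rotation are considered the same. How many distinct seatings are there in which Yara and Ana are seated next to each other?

12

Glue Yara and Ana into a block (2 internal orders). Seating 4 units around a circle gives (3)! arrangements.
So 2 × (3)! = 2 × 6 = 12.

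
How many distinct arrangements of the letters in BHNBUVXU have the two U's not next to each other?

There are 8!/(2!·2!) = 10080 arrangements of BHNBUVXU in total.
If the two U's are adjacent, glue them into one block, leaving 7 items to arrange: (7)!/(2!) = 2520 ways.
Hence 10080 − 2520 = 7560.

7560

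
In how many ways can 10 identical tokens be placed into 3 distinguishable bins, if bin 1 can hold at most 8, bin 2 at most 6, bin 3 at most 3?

25

By stars and bars, unrestricted non-negative solutions to x_1+…+x_3 = 10 number C(10+2,2) = 66.
Subtract solutions that violate a single cap (substitute x_i' = x_i − (cap_i+1)): x_1 ≥ 9 gives C(3,2) = 3; x_2 ≥ 7 gives C(5,2) = 10; x_3 ≥ 4 gives C(8,2) = 28. Together 41.
No two caps can be exceeded simultaneously, so the pair terms are all 0.
By inclusion–exclusion the count is 66 − 41 + 0 = 25.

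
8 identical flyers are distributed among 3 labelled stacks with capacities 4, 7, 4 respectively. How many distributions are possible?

24

Ignoring the caps, the number of non-negative solutions to x_1+…+x_3 = 8 is C(10,2) = 45.
Subtract solutions that violate a single cap (substitute x_i' = x_i − (cap_i+1)): x_1 ≥ 5 gives C(5,2) = 10; x_2 ≥ 8 gives C(2,2) = 1; x_3 ≥ 5 gives C(5,2) = 10. Together 21.
No two caps can be exceeded simultaneously, so the pair terms are all 0.
By inclusion–exclusion the count is 45 − 21 + 0 = 24.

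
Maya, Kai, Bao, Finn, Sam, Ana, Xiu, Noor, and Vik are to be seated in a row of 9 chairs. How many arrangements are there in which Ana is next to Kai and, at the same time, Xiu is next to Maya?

20160

Treat {Ana,Kai} as one block (2 orders) and {Xiu,Maya} as another (2 orders).
That leaves 7 units to arrange: 2 × 2 × 7! = 4 × 5040 = 20160.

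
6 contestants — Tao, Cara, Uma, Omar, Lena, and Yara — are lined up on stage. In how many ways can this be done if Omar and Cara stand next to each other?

Treat {Omar, Cara} as a single unit. There are 5 units to order, and the pair itself can be ordered 2 ways.
That gives 2 × 5! = 2 × 120 = 240.

240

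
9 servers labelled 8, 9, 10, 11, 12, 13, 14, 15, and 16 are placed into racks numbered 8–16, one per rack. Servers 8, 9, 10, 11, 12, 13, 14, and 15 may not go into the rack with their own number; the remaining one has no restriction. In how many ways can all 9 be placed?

148329

Let Aᵢ (for 8 ≤ i ≤ 15) be the placements that put server i in its forbidden rack. Any j of these fix j positions, leaving (9−j)! ways to fill the rest, and there are C(8,j) ways to pick which j.
By inclusion–exclusion, the number of valid placements is Σ_{j=0}^{8} (−1)^j C(8,j)·(9−j)!.
Computing: 362880 − 322560 + 141120 − 40320 + 8400 − 1344 + 168 − 16 + 1 = 148329.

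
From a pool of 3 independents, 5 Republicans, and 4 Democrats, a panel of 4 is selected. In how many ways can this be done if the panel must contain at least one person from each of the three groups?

270

Unrestricted: C(12,4) = 495 ways to pick any 4 of the 12.
Subtract selections that omit an entire group: no independents → C(9,4) = 126; no Republicans → C(7,4) = 35; no Democrats → C(8,4) = 70.
Add back selections omitting two groups (i.e. drawn from a single group): C(3,4) + C(5,4) + C(4,4) = 6.
By inclusion–exclusion: 495 − 231 + 6 = 270.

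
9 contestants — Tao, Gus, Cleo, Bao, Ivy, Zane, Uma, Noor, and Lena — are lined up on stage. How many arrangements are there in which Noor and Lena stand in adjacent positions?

80640

Glue Noor and Lena into one block (2 internal orders), leaving 8 units to arrange in a row.
So the count is 2·(8)! = 80640.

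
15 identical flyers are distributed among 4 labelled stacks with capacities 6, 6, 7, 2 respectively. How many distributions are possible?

64

Without the upper bounds there are C(18,3) = 816 ways to split 15 among 4 stacks.
Subtract solutions that violate a single cap (substitute x_i' = x_i − (cap_i+1)): x_1 ≥ 7 gives C(11,3) = 165; x_2 ≥ 7 gives C(11,3) = 165; x_3 ≥ 8 gives C(10,3) = 120; x_4 ≥ 3 gives C(15,3) = 455. Together 905.
Add back pairs where two caps are both exceeded: 4 + 1 + 56 + 1 + 56 + 35 = 153.
By inclusion–exclusion the count is 816 − 905 + 153 = 64.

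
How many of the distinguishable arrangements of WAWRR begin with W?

12

With the first slot taken by W, it remains to arrange the other 4 letters (AWRR).
Those 4 letters have R appearing twice, giving (4)!/(2!) = 12.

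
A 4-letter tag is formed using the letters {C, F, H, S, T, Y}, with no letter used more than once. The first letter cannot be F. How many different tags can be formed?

The first letter has 6−1 = 5 choices (anything except F).
The remaining 3 letters are filled from the other 5 symbols without repetition: 5 × 4 × 3 = 60.
Total: 5 × 60 = 300.

300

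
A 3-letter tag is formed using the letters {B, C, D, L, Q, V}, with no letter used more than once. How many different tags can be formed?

120

This is a permutation of 3 out of 6: P(6,3) = 6!/3!.
6 × 5 × 4 = 120.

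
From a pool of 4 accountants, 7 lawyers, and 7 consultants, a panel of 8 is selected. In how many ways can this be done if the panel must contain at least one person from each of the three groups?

40425

Total 8-person selections from all 18: C(18,8) = 43758.
Selections missing a whole group: no accountants → C(14,8) = 3003; no lawyers → C(11,8) = 165; no consultants → C(11,8) = 165.
Add back selections omitting two groups (i.e. drawn from a single group): C(4,8) + C(7,8) + C(7,8) = 0.
By inclusion–exclusion: 43758 − 3333 + 0 = 40425.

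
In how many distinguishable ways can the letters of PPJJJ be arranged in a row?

The 5 letters of PPJJJ have repeats: J appearing 3 times and P appearing twice.
The number of distinct arrangements is 5!/(3!·2!) = 120/12 = 10.

10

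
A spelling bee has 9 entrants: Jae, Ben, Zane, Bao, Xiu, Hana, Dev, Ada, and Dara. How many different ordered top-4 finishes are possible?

3024

This is an ordered selection of 4 from 9: P(9,4).
That gives 9 × 8 × 7 × 6 = 3024.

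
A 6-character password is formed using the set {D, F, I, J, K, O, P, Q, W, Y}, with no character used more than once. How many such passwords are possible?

151200

This is a permutation of 6 out of 10: P(10,6) = 10!/4!.
10 × 9 × 8 × 7 × 6 × 5 = 151200.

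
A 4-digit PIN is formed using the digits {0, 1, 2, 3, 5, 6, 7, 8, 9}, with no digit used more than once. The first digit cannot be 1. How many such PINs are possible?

2688

The first digit has 9−1 = 8 choices (anything except 1).
The remaining 3 digits are filled from the other 8 symbols without repetition: 8 × 7 × 6 = 336.
Total: 8 × 336 = 2688.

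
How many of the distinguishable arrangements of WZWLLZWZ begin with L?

Fix L in the first position and arrange the remaining 7 letters.
Those 7 letters have W appearing 3 times and Z appearing 3 times, giving (7)!/(3!·3!) = 140.

140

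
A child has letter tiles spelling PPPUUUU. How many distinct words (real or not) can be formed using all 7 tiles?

35

Letter multiplicities in PPPUUUU: P×3, U×4.
Dividing 7! = 5040 by 4!·3! = 144 for the repeated letters gives 35.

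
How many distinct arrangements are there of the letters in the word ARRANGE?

ARRANGE has 7 letters with A appearing twice and R appearing twice.
Dividing 7! = 5040 by 2!·2! = 4 for the repeated letters gives 1260.

1260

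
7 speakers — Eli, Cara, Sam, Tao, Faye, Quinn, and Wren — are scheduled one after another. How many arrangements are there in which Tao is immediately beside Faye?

1440

Glue Tao and Faye into one block (2 internal orders), leaving 6 units to arrange in a row.
That gives 2 × 6! = 2 × 720 = 1440.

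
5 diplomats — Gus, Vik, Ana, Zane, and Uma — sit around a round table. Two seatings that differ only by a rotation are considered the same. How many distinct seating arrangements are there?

24

Fix one person's seat to break rotational symmetry; the remaining 4 people can be arranged in (4)! = 24 ways.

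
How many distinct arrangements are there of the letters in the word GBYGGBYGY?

1260

Letter multiplicities in GBYGGBYGY: B×2, G×4, Y×3.
So there are 9! / (4!·3!·2!) = 1260 distinguishable arrangements.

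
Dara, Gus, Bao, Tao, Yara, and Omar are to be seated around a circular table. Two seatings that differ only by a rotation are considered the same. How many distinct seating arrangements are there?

Fix one person's seat to break rotational symmetry; the remaining 5 people can be arranged in (5)! = 120 ways.

120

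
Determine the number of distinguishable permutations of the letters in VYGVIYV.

420

The 7 letters of VYGVIYV have repeats: V appearing 3 times and Y appearing twice.
Dividing 7! = 5040 by 3!·2! = 12 for the repeated letters gives 420.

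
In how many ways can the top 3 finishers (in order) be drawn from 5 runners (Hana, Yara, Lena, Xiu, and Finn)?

This is an ordered selection of 3 from 5: P(5,3).
That gives 5 × 4 × 3 = 60.

60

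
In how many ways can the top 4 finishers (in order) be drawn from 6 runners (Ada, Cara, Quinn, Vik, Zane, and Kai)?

There are 6 choices for 1st place, 5 for 2nd, and so on down to 3 for position 4.
That gives 6 × 5 × 4 × 3 = 360.

360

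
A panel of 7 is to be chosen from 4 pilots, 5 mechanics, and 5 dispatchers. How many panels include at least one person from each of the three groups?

3240

Unrestricted: C(14,7) = 3432 ways to pick any 7 of the 14.
Selections missing a whole group: no pilots → C(10,7) = 120; no mechanics → C(9,7) = 36; no dispatchers → C(9,7) = 36.
Add back selections omitting two groups (i.e. drawn from a single group): C(4,7) + C(5,7) + C(5,7) = 0.
By inclusion–exclusion: 3432 − 192 + 0 = 3240.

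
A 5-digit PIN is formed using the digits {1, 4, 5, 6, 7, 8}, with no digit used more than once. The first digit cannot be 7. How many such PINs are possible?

The first digit has 6−1 = 5 choices (anything except 7).
The remaining 4 digits are filled from the other 5 symbols without repetition: 5 × 4 × 3 × 2 = 120.
Total: 5 × 120 = 600.

600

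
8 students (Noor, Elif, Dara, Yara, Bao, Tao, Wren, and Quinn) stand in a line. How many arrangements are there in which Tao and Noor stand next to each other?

10080

Glue Tao and Noor into one block (2 internal orders), leaving 7 units to arrange in a row.
That gives 2 × 7! = 2 × 5040 = 10080.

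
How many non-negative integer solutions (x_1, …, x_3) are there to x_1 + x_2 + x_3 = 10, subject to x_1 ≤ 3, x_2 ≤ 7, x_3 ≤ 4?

Without the upper bounds there are C(12,2) = 66 ways to split 10 among 3 variables.
Subtract solutions that violate a single cap (substitute x_i' = x_i − (cap_i+1)): x_1 ≥ 4 gives C(8,2) = 28; x_2 ≥ 8 gives C(4,2) = 6; x_3 ≥ 5 gives C(7,2) = 21. Together 55.
Add back pairs where two caps are both exceeded: 0 + 3 + 0 = 3.
By inclusion–exclusion the count is 66 − 55 + 3 = 14.

14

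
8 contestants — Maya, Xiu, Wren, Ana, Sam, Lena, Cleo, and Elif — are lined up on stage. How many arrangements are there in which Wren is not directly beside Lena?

30240

There are 8! = 40320 arrangements in all. If Wren and Lena are adjacent, merging them into one block gives 2·(7)! = 10080 arrangements.
Complementary counting: 40320 − 10080 = 30240.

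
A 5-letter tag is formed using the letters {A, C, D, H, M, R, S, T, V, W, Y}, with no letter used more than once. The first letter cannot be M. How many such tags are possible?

50400

The first letter has 11−1 = 10 choices (anything except M).
The remaining 4 letters are filled from the other 10 symbols without repetition: 10 × 9 × 8 × 7 = 5040.
Total: 10 × 5040 = 50400.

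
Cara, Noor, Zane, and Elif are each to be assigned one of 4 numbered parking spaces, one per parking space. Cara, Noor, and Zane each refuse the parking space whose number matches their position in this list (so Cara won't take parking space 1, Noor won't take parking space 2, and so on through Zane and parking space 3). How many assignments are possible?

Let Aᵢ (for i ∈ {1, 2, 3}) be the placements that put person i in their forbidden parking space. Any j of these fix j positions, leaving (4−j)! ways to fill the rest, and there are C(3,j) ways to pick which j.
By inclusion–exclusion, the number of valid placements is Σ_{j=0}^{3} (−1)^j C(3,j)·(4−j)!.
Computing: 24 − 18 + 6 − 1 = 11.

11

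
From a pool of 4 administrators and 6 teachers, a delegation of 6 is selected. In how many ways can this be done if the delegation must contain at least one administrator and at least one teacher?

Total 6-person selections from all 10: C(10,6) = 210.
Subtract selections that omit an entire group: no administrators → C(6,6) = 1; no teachers → C(4,6) = 0.
Both groups omitted at once is impossible, so 210 − 1 = 209.

209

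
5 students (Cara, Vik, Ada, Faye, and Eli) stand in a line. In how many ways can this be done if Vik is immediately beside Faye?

Place the 3 others and the Vik-Faye pair as 4 objects in a line; the pair has 2 internal arrangements.
So the count is 2·(4)! = 48.

48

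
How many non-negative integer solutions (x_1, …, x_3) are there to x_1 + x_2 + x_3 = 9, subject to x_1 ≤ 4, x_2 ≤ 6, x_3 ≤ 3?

14

By stars and bars, unrestricted non-negative solutions to x_1+…+x_3 = 9 number C(9+2,2) = 55.
Subtract solutions that violate a single cap (substitute x_i' = x_i − (cap_i+1)): x_1 ≥ 5 gives C(6,2) = 15; x_2 ≥ 7 gives C(4,2) = 6; x_3 ≥ 4 gives C(7,2) = 21. Together 42.
Add back pairs where two caps are both exceeded: 0 + 1 + 0 = 1.
By inclusion–exclusion the count is 55 − 42 + 1 = 14.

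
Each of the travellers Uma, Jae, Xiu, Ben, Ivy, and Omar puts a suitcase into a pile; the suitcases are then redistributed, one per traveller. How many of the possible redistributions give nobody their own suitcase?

Let Aᵢ be the assignments in which traveller i gets their own suitcase. We want the size of the complement of A₁∪…∪A_6.
By inclusion–exclusion this is Σ_{j=0}^{6} (−1)^j C(6,j)·(6−j)!.
Computing: 720 − 720 + 360 − 120 + 30 − 6 + 1 = 265.

265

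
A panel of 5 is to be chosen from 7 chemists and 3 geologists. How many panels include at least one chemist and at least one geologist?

Unrestricted: C(10,5) = 252 ways to pick any 5 of the 10.
Selections missing a whole group: no chemists → C(3,5) = 0; no geologists → C(7,5) = 21.
Both groups omitted at once is impossible, so 252 − 21 = 231.

231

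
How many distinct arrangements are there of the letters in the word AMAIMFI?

Letter multiplicities in AMAIMFI: A×2, F×1, I×2, M×2.
Dividing 7! = 5040 by 2!·2!·2! = 8 for the repeated letters gives 630.

630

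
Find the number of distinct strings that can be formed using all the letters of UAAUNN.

UAAUNN has 6 letters with A appearing twice, N appearing twice, and U appearing twice.
So there are 6! / (2!·2!·2!) = 90 distinguishable arrangements.

90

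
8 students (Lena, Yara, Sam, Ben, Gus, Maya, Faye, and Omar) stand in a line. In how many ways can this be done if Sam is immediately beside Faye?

Treat {Sam, Faye} as a single unit. There are 7 units to order, and the pair itself can be ordered 2 ways.
That gives 2 × 7! = 2 × 5040 = 10080.

10080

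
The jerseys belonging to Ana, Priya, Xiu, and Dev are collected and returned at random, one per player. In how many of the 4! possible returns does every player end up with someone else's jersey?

9

Let Aᵢ be the assignments in which player i gets their old jersey. We want the size of the complement of A₁∪…∪A_4.
By inclusion–exclusion this is Σ_{j=0}^{4} (−1)^j C(4,j)·(4−j)!.
Computing: 24 − 24 + 12 − 4 + 1 = 9.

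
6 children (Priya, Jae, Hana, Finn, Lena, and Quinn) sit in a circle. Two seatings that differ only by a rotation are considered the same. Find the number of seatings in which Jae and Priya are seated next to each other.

Glue Jae and Priya into a block (2 internal orders). Seating 5 units around a circle gives (4)! arrangements.
So 2 × (4)! = 2 × 24 = 48.

48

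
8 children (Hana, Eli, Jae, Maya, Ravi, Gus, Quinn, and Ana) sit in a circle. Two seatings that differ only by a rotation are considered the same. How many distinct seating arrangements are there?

5040

Seat Hana anywhere (absorbing the rotational symmetry), then permute the other 7: (7)! = 5040.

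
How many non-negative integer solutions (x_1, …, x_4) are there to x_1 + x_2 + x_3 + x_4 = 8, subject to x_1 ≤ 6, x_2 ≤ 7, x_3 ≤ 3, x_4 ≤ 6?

Ignoring the caps, the number of non-negative solutions to x_1+…+x_4 = 8 is C(11,3) = 165.
Subtract solutions that violate a single cap (substitute x_i' = x_i − (cap_i+1)): x_1 ≥ 7 gives C(4,3) = 4; x_2 ≥ 8 gives C(3,3) = 1; x_3 ≥ 4 gives C(7,3) = 35; x_4 ≥ 7 gives C(4,3) = 4. Together 44.
No two caps can be exceeded simultaneously, so the pair terms are all 0.
By inclusion–exclusion the count is 165 − 44 + 0 = 121.

121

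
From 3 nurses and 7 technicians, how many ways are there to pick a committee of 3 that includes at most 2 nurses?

Split by how many nurses are chosen (0 through 2).
Sum: C(3,0)·C(7,3) + C(3,1)·C(7,2) + C(3,2)·C(7,1) = 35 + 63 + 21 = 119.

119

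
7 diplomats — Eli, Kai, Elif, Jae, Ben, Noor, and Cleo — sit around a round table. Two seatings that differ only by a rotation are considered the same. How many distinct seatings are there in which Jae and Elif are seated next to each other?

240

Glue Jae and Elif into a block (2 internal orders). Seating 6 units around a circle gives (5)! arrangements.
So 2 × (5)! = 2 × 120 = 240.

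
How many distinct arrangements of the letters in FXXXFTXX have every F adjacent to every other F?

Treat the 2 copies of F as a single block. The multiset to arrange is then {FF, T, X, X, X, X, X}, 7 items in all.
That gives (7)!/(5!) = 42 arrangements.

42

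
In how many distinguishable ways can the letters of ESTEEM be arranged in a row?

Letter multiplicities in ESTEEM: E×3, M×1, S×1, T×1.
Dividing 6! = 720 by 3! = 6 for the repeated letters gives 120.

120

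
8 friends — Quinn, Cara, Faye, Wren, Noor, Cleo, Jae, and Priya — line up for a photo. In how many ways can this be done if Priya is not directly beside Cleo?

There are 8! = 40320 arrangements in all. If Priya and Cleo are adjacent, merging them into one block gives 2·(7)! = 10080 arrangements.
Complementary counting: 40320 − 10080 = 30240.

30240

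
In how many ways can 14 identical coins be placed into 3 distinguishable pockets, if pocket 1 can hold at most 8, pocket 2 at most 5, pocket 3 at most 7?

27

By stars and bars, unrestricted non-negative solutions to x_1+…+x_3 = 14 number C(14+2,2) = 120.
Subtract solutions that violate a single cap (substitute x_i' = x_i − (cap_i+1)): x_1 ≥ 9 gives C(7,2) = 21; x_2 ≥ 6 gives C(10,2) = 45; x_3 ≥ 8 gives C(8,2) = 28. Together 94.
Add back pairs where two caps are both exceeded: 0 + 0 + 1 = 1.
By inclusion–exclusion the count is 120 − 94 + 1 = 27.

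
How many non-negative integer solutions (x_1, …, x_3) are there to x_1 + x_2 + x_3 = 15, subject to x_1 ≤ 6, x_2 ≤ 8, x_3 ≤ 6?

Without the upper bounds there are C(17,2) = 136 ways to split 15 among 3 variables.
Subtract solutions that violate a single cap (substitute x_i' = x_i − (cap_i+1)): x_1 ≥ 7 gives C(10,2) = 45; x_2 ≥ 9 gives C(8,2) = 28; x_3 ≥ 7 gives C(10,2) = 45. Together 118.
Add back pairs where two caps are both exceeded: 0 + 3 + 0 = 3.
By inclusion–exclusion the count is 136 − 118 + 3 = 21.

21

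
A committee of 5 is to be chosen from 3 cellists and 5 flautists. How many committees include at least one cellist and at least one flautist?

Unrestricted: C(8,5) = 56 ways to pick any 5 of the 8.
Subtract selections that omit an entire group: no cellists → C(5,5) = 1; no flautists → C(3,5) = 0.
Both groups omitted at once is impossible, so 56 − 1 = 55.

55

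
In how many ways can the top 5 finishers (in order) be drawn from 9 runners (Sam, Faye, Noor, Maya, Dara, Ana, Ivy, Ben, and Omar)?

15120

There are 9 choices for 1st place, 8 for 2nd, and so on down to 5 for position 5.
That gives 9 × 8 × 7 × 6 × 5 = 15120.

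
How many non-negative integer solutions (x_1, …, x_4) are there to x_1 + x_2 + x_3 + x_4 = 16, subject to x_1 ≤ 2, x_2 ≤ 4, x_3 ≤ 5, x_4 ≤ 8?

Ignoring the caps, the number of non-negative solutions to x_1+…+x_4 = 16 is C(19,3) = 969.
Subtract solutions that violate a single cap (substitute x_i' = x_i − (cap_i+1)): x_1 ≥ 3 gives C(16,3) = 560; x_2 ≥ 5 gives C(14,3) = 364; x_3 ≥ 6 gives C(13,3) = 286; x_4 ≥ 9 gives C(10,3) = 120. Together 1330.
Add back pairs where two caps are both exceeded: 165 + 120 + 35 + 56 + 10 + 4 = 390.
Subtract triples: 10 + 0 + 0 + 0 = 10.
By inclusion–exclusion the count is 969 − 1330 + 390 − 10 = 19.

19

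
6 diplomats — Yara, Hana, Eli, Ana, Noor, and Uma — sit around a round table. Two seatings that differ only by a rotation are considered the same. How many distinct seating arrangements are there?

Seat Yara anywhere (absorbing the rotational symmetry), then permute the other 5: (5)! = 120.

120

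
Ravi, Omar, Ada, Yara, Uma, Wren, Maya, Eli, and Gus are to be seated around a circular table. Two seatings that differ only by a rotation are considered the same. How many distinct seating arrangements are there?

40320

Around a circle, 9 distinct people have 9!/9 = (8)! = 40320 rotationally distinct seatings.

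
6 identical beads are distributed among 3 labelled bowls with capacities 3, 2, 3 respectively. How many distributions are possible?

6

Without the upper bounds there are C(8,2) = 28 ways to split 6 among 3 bowls.
Subtract solutions that violate a single cap (substitute x_i' = x_i − (cap_i+1)): x_1 ≥ 4 gives C(4,2) = 6; x_2 ≥ 3 gives C(5,2) = 10; x_3 ≥ 4 gives C(4,2) = 6. Together 22.
No two caps can be exceeded simultaneously, so the pair terms are all 0.
By inclusion–exclusion the count is 28 − 22 + 0 = 6.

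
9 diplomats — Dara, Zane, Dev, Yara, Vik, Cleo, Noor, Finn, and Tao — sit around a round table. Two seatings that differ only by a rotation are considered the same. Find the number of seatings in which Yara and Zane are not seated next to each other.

30240

Without the restriction there are (8)! = 40320 seatings.
Those with Yara next to Zane: fuse the pair into one unit and seat 8 units around a circle — 2·(7)! = 10080.
Subtracting, 40320 − 10080 = 30240.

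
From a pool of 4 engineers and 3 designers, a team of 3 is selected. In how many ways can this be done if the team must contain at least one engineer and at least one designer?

30

With no constraint there are C(7,3) = 35 possible selections.
Selections missing a whole group: no engineers → C(3,3) = 1; no designers → C(4,3) = 4.
Both groups omitted at once is impossible, so 35 − 5 = 30.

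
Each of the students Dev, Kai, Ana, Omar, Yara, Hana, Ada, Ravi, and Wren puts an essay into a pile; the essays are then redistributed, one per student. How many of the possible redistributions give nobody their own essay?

133496

This is the derangement count D_9: permutations of 9 items with no fixed point.
By inclusion–exclusion this is Σ_{j=0}^{9} (−1)^j C(9,j)·(9−j)!.
Computing: 362880 − 362880 + 181440 − 60480 + 15120 − 3024 + 504 − 72 + 9 − 1 = 133496.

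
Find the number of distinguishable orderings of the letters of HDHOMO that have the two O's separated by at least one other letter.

There are 6!/(2!·2!) = 180 arrangements of HDHOMO in total.
Arrangements with the O's together: treat OO as one letter, giving (5)!/(2!) = 60.
Hence 180 − 60 = 120.

120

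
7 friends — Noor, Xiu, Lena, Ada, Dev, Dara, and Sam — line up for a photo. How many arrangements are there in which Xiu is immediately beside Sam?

1440

Treat {Xiu, Sam} as a single unit. There are 6 units to order, and the pair itself can be ordered 2 ways.
So the count is 2·(6)! = 1440.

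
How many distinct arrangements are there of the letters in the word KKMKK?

Letter multiplicities in KKMKK: K×4, M×1.
So there are 5! / (4!) = 5 distinguishable arrangements.

5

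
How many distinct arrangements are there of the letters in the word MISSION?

MISSION has 7 letters with I appearing twice and S appearing twice.
So there are 7! / (2!·2!) = 1260 distinguishable arrangements.

1260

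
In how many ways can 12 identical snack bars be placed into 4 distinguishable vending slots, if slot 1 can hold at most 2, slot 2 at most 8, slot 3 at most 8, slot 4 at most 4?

112

Without the upper bounds there are C(15,3) = 455 ways to split 12 among 4 vending slots.
Subtract solutions that violate a single cap (substitute x_i' = x_i − (cap_i+1)): x_1 ≥ 3 gives C(12,3) = 220; x_2 ≥ 9 gives C(6,3) = 20; x_3 ≥ 9 gives C(6,3) = 20; x_4 ≥ 5 gives C(10,3) = 120. Together 380.
Add back pairs where two caps are both exceeded: 1 + 1 + 35 + 0 + 0 + 0 = 37.
By inclusion–exclusion the count is 455 − 380 + 37 = 112.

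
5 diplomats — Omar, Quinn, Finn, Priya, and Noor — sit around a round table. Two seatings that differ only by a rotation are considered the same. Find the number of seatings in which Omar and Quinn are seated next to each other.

12

Glue Omar and Quinn into a block (2 internal orders). Seating 4 units around a circle gives (3)! arrangements.
So 2 × (3)! = 2 × 6 = 12.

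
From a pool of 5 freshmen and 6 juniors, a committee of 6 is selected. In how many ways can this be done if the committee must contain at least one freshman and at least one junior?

461

Unrestricted: C(11,6) = 462 ways to pick any 6 of the 11.
Selections missing a whole group: no freshmen → C(6,6) = 1; no juniors → C(5,6) = 0.
Both groups omitted at once is impossible, so 462 − 1 = 461.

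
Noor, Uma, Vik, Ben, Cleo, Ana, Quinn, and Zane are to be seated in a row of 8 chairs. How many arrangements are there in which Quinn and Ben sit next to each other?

Place the 6 others and the Quinn-Ben pair as 7 objects in a line; the pair has 2 internal arrangements.
So the count is 2·(7)! = 10080.

10080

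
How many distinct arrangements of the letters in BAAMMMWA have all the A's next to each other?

120

Treat the 3 copies of A as a single block. The multiset to arrange is then {AAA, B, M, M, M, W}, 6 items in all.
That gives (6)!/(3!) = 120 arrangements.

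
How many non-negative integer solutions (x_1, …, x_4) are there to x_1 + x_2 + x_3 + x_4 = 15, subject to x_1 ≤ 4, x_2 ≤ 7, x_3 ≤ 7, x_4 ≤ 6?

Ignoring the caps, the number of non-negative solutions to x_1+…+x_4 = 15 is C(18,3) = 816.
Subtract solutions that violate a single cap (substitute x_i' = x_i − (cap_i+1)): x_1 ≥ 5 gives C(13,3) = 286; x_2 ≥ 8 gives C(10,3) = 120; x_3 ≥ 8 gives C(10,3) = 120; x_4 ≥ 7 gives C(11,3) = 165. Together 691.
Add back pairs where two caps are both exceeded: 10 + 10 + 20 + 0 + 1 + 1 = 42.
By inclusion–exclusion the count is 816 − 691 + 42 = 167.

167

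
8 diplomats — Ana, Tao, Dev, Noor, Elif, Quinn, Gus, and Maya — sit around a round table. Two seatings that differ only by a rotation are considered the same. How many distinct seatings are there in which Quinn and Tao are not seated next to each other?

3600

All circular seatings of 8 people number (7)! = 5040.
Those with Quinn next to Tao: fuse the pair into one unit and seat 7 units around a circle — 2·(6)! = 1440.
Subtracting, 5040 − 1440 = 3600.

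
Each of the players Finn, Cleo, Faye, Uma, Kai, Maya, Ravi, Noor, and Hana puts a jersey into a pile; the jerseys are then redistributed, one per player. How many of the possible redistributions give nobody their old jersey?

133496

Count assignments avoiding every fixed point. For any j of the 9 players fixed to their old jersey, the other 9−j can be arranged in (9−j)! ways.
By inclusion–exclusion this is Σ_{j=0}^{9} (−1)^j C(9,j)·(9−j)!.
Computing: 362880 − 362880 + 181440 − 60480 + 15120 − 3024 + 504 − 72 + 9 − 1 = 133496.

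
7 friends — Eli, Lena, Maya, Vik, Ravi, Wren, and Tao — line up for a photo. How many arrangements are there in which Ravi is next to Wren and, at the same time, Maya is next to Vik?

480

Treat {Ravi,Wren} as one block (2 orders) and {Maya,Vik} as another (2 orders).
That leaves 5 units to arrange: 2 × 2 × 5! = 4 × 120 = 480.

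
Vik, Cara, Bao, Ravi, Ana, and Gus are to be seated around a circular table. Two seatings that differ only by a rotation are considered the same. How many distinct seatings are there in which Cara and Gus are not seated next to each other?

72

All circular seatings of 6 people number (5)! = 120.
Seatings with Cara beside Gus: treat them as a block with 2 internal orders, giving 2 × (4)! = 48.
Subtracting, 120 − 48 = 72.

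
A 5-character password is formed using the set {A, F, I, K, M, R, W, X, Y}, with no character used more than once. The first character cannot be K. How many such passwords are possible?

The first character has 9−1 = 8 choices (anything except K).
The remaining 4 characters are filled from the other 8 symbols without repetition: 8 × 7 × 6 × 5 = 1680.
Total: 8 × 1680 = 13440.

13440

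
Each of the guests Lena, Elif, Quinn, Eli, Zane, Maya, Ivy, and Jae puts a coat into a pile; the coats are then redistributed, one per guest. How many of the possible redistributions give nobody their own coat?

14833

This is the derangement count D_8: permutations of 8 items with no fixed point.
By inclusion–exclusion this is Σ_{j=0}^{8} (−1)^j C(8,j)·(8−j)!.
Computing: 40320 − 40320 + 20160 − 6720 + 1680 − 336 + 56 − 8 + 1 = 14833.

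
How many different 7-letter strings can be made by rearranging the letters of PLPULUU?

PLPULUU has 7 letters with L appearing twice, P appearing twice, and U appearing 3 times.
The number of distinct arrangements is 7!/(3!·2!·2!) = 5040/24 = 210.

210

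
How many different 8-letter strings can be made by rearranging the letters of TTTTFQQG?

The 8 letters of TTTTFQQG have repeats: Q appearing twice and T appearing 4 times.
So there are 8! / (4!·2!) = 840 distinguishable arrangements.

840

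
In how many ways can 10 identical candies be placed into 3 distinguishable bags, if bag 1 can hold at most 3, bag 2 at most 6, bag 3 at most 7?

22

Without the upper bounds there are C(12,2) = 66 ways to split 10 among 3 bags.
Subtract solutions that violate a single cap (substitute x_i' = x_i − (cap_i+1)): x_1 ≥ 4 gives C(8,2) = 28; x_2 ≥ 7 gives C(5,2) = 10; x_3 ≥ 8 gives C(4,2) = 6. Together 44.
No two caps can be exceeded simultaneously, so the pair terms are all 0.
By inclusion–exclusion the count is 66 − 44 + 0 = 22.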